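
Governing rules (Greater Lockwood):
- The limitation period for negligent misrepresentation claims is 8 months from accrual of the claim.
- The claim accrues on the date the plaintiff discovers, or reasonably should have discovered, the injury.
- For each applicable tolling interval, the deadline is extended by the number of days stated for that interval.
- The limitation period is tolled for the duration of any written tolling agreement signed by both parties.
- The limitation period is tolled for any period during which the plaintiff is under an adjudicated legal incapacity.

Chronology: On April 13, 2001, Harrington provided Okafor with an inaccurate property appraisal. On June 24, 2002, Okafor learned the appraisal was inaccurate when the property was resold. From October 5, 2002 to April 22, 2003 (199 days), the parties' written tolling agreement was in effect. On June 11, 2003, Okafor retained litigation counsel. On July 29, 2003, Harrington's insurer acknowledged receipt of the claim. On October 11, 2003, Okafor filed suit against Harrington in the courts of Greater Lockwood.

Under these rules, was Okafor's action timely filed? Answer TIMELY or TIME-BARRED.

TIME-BARRED

Under the discovery rule, the claim accrued on June 24, 2002, when Okafor discovered the injury — not on the April 13, 2001 date of the underlying act.
Adding the 8 months base period to June 24, 2002 gives a deadline of February 24, 2003, before any tolling.
The period was tolled for 199 days by the written tolling agreement (October 5, 2002 to April 22, 2003), pushing the deadline to September 11, 2003.
None of the other events listed affects the running of the period under the stated rules.
Filing on October 11, 2003 missed the September 11, 2003 deadline — the action is time-barred.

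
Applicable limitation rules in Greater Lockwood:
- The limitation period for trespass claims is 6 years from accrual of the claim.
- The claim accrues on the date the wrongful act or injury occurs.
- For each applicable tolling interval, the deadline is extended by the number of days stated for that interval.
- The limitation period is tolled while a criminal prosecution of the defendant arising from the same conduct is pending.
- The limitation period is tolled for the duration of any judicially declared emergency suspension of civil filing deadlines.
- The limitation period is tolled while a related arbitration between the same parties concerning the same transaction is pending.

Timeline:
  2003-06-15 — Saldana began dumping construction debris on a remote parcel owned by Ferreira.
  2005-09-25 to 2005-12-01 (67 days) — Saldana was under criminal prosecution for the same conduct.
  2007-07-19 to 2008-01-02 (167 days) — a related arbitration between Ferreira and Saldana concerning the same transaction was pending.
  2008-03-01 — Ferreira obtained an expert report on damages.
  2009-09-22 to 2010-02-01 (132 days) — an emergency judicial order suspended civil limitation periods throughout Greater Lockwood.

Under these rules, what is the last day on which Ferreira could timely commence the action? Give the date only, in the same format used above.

The claim accrued on 2003-06-15, when the wrongful act occurred.
Adding the 6 years base period to 2003-06-15 gives a deadline of 2009-06-15, before any tolling.
Because the pending criminal prosecution ran from 2005-09-25 to 2005-12-01, the deadline is extended by 67 days to 2009-08-21.
The pending related arbitration from 2007-07-19 to 2008-01-02 tolled the period for 167 days, extending the deadline to 2010-02-04.
The period was tolled for 132 days by the emergency suspension of filing deadlines (2009-09-22 to 2010-02-01), pushing the deadline to 2010-06-16.
None of the other events listed affects the running of the period under the stated rules.

2010-06-16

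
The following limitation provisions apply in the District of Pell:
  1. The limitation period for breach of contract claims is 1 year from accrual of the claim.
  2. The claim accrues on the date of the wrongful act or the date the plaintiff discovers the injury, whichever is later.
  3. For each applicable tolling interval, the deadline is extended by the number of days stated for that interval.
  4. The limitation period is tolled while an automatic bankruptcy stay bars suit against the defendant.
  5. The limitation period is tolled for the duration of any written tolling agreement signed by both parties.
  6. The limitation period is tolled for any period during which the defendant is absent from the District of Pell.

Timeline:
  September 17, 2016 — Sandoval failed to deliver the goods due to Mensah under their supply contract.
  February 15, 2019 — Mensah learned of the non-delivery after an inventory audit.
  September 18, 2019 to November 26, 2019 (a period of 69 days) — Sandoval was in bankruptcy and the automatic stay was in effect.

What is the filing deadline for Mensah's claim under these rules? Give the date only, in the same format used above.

Taking the later of the act (September 17, 2016) and discovery (February 15, 2019), the claim accrued on February 15, 2019.
Adding the 1 year base period to February 15, 2019 gives a deadline of February 15, 2020, before any tolling.
Because the automatic bankruptcy stay ran from September 18, 2019 to November 26, 2019, the deadline is extended by 69 days to April 24, 2020.

April 24, 2020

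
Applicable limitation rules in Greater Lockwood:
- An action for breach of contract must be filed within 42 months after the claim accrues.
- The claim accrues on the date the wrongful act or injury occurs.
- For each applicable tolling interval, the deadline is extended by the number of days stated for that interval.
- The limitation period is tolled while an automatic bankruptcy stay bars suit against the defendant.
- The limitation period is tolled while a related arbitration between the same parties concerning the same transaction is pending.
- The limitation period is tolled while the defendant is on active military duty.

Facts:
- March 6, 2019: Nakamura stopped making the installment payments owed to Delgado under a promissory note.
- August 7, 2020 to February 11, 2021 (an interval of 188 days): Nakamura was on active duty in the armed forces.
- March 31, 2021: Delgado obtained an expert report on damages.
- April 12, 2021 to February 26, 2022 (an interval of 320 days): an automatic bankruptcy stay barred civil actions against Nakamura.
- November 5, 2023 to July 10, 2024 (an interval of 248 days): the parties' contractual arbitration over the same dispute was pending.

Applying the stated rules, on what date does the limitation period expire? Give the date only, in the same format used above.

October 1, 2024

The claim accrued on March 6, 2019, when the wrongful act occurred.
Adding the 42 months base period to March 6, 2019 gives a deadline of September 6, 2022, before any tolling.
The defendant's active military service from August 7, 2020 to February 11, 2021 tolled the period for 188 days, extending the deadline to March 13, 2023.
The period was tolled for 320 days by the automatic bankruptcy stay (April 12, 2021 to February 26, 2022), pushing the deadline to January 27, 2024.
The pending related arbitration from November 5, 2023 to July 10, 2024 tolled the period for 248 days, extending the deadline to October 1, 2024.
The other events in the timeline have no effect on the limitation period under the stated rules.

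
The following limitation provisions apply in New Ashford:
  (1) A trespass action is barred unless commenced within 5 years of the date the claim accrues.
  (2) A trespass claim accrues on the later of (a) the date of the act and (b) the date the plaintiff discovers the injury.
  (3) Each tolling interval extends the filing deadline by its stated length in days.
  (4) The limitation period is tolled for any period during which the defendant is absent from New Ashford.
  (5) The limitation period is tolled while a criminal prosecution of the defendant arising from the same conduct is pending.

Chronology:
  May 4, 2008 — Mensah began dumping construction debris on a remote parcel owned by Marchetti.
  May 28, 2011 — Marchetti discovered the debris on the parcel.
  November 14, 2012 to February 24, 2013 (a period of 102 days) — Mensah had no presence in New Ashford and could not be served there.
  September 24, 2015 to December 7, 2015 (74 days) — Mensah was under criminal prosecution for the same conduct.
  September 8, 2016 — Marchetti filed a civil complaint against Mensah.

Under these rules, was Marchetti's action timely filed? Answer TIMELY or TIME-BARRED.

TIMELY

Because discovery on May 28, 2011 post-dates the May 4, 2008 act, accrual under the later-of rule falls on May 28, 2011.
5 years from May 28, 2011 is May 28, 2016.
The defendant's absence from the jurisdiction from November 14, 2012 to February 24, 2013 tolled the period for 102 days, extending the deadline to September 7, 2016.
The pending criminal prosecution from September 24, 2015 to December 7, 2015 tolled the period for 74 days, extending the deadline to November 20, 2016.
Marchetti filed on September 8, 2016, before the November 20, 2016 deadline, so the action is timely.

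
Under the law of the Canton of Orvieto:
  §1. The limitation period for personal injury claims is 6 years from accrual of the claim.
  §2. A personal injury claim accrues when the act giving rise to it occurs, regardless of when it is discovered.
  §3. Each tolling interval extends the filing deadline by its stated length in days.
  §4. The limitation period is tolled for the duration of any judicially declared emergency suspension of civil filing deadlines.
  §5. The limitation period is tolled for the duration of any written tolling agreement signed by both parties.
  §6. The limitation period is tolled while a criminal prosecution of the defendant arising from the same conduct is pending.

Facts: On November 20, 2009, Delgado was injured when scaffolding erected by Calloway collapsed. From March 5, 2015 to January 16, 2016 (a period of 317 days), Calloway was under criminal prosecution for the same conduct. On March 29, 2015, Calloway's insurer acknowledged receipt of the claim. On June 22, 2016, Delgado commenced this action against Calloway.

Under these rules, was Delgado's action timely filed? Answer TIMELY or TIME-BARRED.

TIMELY

The limitation period began to run on November 20, 2009.
Adding the 6 years base period to November 20, 2009 gives a deadline of November 20, 2015, before any tolling.
The period was tolled for 317 days by the pending criminal prosecution (March 5, 2015 to January 16, 2016), pushing the deadline to October 2, 2016.
The other events in the timeline have no effect on the limitation period under the stated rules.
The June 22, 2016 filing precedes the October 2, 2016 deadline; the claim is timely.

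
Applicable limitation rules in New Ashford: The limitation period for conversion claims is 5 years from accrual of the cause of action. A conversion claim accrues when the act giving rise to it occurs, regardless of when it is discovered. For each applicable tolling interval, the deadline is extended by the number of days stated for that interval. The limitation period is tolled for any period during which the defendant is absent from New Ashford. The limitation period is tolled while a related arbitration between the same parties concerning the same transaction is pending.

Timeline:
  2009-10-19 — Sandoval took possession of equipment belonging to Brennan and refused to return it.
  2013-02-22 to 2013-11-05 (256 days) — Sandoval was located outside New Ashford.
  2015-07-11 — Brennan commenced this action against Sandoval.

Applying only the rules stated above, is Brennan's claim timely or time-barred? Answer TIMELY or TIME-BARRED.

TIME-BARRED

The limitation period began to run on 2009-10-19.
Adding the 5 years base period to 2009-10-19 gives a deadline of 2014-10-19, before any tolling.
Because the defendant's absence from the jurisdiction ran from 2013-02-22 to 2013-11-05, the deadline is extended by 256 days to 2015-07-02.
Filing on 2015-07-11 missed the 2015-07-02 deadline — the action is time-barred.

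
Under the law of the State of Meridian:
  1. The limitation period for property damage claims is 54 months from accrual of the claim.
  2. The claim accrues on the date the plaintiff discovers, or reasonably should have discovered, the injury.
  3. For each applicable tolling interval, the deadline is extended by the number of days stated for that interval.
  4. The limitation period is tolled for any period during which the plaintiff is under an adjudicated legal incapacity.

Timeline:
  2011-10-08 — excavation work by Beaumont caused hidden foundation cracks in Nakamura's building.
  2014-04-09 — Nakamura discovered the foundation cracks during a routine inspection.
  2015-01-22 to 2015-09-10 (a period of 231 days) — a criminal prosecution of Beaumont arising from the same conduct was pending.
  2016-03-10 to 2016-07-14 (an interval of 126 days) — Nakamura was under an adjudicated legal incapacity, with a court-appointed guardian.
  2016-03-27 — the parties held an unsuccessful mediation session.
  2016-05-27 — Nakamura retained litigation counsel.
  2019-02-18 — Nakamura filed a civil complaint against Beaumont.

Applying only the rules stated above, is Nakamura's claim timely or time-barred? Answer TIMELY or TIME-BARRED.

TIME-BARRED

Under the discovery rule, the claim accrued on 2014-04-09, when Nakamura discovered the injury — not on the 2011-10-08 date of the underlying act.
54 months from 2014-04-09 is 2018-10-09.
The plaintiff's legal incapacity from 2016-03-10 to 2016-07-14 tolled the period for 126 days, extending the deadline to 2019-02-12.
Although a criminal prosecution ran from 2015-01-22 to 2015-09-10, the stated rules do not make that a tolling event, so it is disregarded.
Nothing else in the chronology tolls or restarts the period.
Nakamura filed on 2019-02-18, after the 2019-02-12 deadline, so the action is time-barred.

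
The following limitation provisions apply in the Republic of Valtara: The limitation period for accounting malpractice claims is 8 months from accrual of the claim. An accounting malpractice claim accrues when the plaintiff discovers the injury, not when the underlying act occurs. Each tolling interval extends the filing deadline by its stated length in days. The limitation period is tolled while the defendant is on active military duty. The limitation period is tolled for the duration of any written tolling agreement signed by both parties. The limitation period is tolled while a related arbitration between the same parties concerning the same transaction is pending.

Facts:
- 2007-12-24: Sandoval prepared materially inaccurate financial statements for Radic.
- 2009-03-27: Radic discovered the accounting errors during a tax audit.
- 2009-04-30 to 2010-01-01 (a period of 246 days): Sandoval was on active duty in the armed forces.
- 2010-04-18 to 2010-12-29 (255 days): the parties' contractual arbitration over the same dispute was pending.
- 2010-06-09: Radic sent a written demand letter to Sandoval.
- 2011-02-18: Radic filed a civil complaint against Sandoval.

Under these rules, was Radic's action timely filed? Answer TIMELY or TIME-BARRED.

Under the discovery rule, the claim accrued on 2009-03-27, when Radic discovered the injury — not on the 2007-12-24 date of the underlying act.
8 months from 2009-03-27 is 2009-11-27.
Because the defendant's active military service ran from 2009-04-30 to 2010-01-01, the deadline is extended by 246 days to 2010-07-31.
The period was tolled for 255 days by the pending related arbitration (2010-04-18 to 2010-12-29), pushing the deadline to 2011-04-12.
The other events in the timeline have no effect on the limitation period under the stated rules.
Filing on 2011-02-18 beat the 2011-04-12 deadline — the action is timely.

TIMELY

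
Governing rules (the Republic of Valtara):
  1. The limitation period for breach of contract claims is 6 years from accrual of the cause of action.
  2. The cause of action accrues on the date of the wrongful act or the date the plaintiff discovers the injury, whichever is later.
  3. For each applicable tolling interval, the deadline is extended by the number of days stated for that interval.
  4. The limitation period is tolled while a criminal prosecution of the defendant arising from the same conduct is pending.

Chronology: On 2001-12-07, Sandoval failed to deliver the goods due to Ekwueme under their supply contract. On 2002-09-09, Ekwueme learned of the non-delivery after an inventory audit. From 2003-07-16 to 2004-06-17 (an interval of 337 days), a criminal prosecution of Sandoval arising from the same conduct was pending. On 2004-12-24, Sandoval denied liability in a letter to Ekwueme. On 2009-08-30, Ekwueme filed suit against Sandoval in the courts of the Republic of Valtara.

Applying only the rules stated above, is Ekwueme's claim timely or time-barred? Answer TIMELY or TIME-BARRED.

TIME-BARRED

Because discovery on 2002-09-09 post-dates the 2001-12-07 act, accrual under the later-of rule falls on 2002-09-09.
The untolled deadline — 6 years after 2002-09-09 — is 2008-09-09.
The pending criminal prosecution from 2003-07-16 to 2004-06-17 tolled the period for 337 days, extending the deadline to 2009-08-12.
The other events in the timeline have no effect on the limitation period under the stated rules.
Ekwueme filed on 2009-08-30, after the 2009-08-12 deadline, so the action is time-barred.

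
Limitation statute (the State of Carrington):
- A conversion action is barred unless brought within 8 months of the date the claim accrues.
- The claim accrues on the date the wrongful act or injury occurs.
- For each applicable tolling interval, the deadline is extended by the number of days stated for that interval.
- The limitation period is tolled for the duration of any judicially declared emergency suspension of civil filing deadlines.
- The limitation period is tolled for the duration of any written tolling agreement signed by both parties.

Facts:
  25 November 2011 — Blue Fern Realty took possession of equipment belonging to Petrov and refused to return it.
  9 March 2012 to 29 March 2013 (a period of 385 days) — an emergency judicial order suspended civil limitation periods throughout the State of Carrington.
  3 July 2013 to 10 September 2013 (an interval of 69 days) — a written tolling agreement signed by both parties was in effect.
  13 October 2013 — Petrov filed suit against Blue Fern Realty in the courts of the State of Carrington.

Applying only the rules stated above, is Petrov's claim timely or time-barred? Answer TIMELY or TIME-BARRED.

The claim accrued on 25 November 2011, the date of the act.
8 months from 25 November 2011 is 25 July 2012.
Because the emergency suspension of filing deadlines ran from 9 March 2012 to 29 March 2013, the deadline is extended by 385 days to 14 August 2013.
The written tolling agreement from 3 July 2013 to 10 September 2013 tolled the period for 69 days, extending the deadline to 22 October 2013.
Filing on 13 October 2013 beat the 22 October 2013 deadline — the action is timely.

TIMELY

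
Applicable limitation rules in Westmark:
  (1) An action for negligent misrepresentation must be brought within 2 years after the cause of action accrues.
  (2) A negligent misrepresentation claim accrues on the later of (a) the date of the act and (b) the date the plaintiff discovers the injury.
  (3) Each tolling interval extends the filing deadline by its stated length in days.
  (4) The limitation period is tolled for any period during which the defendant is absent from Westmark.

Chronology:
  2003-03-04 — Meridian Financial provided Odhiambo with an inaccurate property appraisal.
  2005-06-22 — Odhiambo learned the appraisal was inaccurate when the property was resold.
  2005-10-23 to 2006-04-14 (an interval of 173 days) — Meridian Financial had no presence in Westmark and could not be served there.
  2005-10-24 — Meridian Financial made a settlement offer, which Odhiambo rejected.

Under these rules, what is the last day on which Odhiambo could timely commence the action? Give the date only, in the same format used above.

The claim accrued on 2005-06-22 — the later of the 2003-03-04 act and the 2005-06-22 discovery.
Adding the 2 years base period to 2005-06-22 gives a deadline of 2007-06-22, before any tolling.
The defendant's absence from the jurisdiction from 2005-10-23 to 2006-04-14 tolled the period for 173 days, extending the deadline to 2007-12-12.
None of the other events listed affects the running of the period under the stated rules.

2007-12-12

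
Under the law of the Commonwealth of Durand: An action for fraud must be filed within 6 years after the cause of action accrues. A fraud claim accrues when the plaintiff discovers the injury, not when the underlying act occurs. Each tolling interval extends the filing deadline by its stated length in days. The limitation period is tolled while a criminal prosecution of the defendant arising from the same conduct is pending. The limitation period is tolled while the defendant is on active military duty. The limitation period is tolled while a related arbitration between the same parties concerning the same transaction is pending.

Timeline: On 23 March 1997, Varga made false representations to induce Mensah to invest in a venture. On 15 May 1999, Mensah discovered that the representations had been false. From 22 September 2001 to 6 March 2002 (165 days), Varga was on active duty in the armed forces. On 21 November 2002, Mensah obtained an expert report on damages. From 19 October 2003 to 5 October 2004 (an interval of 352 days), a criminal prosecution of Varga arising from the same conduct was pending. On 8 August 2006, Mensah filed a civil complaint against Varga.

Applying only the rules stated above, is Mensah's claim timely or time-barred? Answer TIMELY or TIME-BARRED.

Under the discovery rule, the claim accrued on 15 May 1999, when Mensah discovered the injury — not on the 23 March 1997 date of the underlying act.
Adding the 6 years base period to 15 May 1999 gives a deadline of 15 May 2005, before any tolling.
The defendant's active military service from 22 September 2001 to 6 March 2002 tolled the period for 165 days, extending the deadline to 27 October 2005.
The pending criminal prosecution from 19 October 2003 to 5 October 2004 tolled the period for 352 days, extending the deadline to 14 October 2006.
The other events in the timeline have no effect on the limitation period under the stated rules.
The 8 August 2006 filing precedes the 14 October 2006 deadline; the claim is timely.

TIMELY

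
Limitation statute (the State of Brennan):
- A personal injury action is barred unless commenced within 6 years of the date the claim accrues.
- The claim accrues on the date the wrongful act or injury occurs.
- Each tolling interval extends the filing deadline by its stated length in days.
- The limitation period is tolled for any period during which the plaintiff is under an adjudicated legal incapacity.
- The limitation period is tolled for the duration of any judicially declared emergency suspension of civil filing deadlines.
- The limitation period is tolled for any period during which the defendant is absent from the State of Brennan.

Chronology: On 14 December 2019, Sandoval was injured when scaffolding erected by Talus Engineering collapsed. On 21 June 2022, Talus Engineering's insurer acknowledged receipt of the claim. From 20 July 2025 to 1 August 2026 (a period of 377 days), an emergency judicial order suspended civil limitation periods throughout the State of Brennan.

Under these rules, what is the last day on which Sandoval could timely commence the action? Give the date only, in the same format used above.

The claim accrued on 14 December 2019, the date of the act.
Adding the 6 years base period to 14 December 2019 gives a deadline of 14 December 2025, before any tolling.
The emergency suspension of filing deadlines from 20 July 2025 to 1 August 2026 tolled the period for 377 days, extending the deadline to 26 December 2026.
Nothing else in the chronology tolls or restarts the period.

26 December 2026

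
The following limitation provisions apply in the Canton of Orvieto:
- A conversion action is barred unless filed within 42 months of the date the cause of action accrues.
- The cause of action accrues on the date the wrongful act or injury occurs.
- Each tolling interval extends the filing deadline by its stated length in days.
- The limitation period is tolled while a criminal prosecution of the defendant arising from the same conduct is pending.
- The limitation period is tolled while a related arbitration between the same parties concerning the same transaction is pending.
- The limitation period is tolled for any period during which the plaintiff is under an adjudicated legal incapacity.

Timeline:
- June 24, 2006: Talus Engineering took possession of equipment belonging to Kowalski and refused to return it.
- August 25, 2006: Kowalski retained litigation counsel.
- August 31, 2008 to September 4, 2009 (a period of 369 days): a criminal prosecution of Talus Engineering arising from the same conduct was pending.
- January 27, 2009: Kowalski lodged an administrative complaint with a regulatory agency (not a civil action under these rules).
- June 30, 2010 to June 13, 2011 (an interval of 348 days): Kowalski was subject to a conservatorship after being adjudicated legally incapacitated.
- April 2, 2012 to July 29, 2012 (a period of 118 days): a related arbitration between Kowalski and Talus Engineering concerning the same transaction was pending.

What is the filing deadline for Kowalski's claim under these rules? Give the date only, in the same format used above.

December 11, 2011

The cause of action accrued on June 24, 2006, the date of the act.
The untolled deadline — 42 months after June 24, 2006 — is December 24, 2009.
Because the pending criminal prosecution ran from August 31, 2008 to September 4, 2009, the deadline is extended by 369 days to December 28, 2010.
The period was tolled for 348 days by the plaintiff's legal incapacity (June 30, 2010 to June 13, 2011), pushing the deadline to December 11, 2011.
The pending related arbitration starting April 2, 2012 came too late — the period had run on December 11, 2011 — and so does not extend the deadline.
The other events in the timeline have no effect on the limitation period under the stated rules.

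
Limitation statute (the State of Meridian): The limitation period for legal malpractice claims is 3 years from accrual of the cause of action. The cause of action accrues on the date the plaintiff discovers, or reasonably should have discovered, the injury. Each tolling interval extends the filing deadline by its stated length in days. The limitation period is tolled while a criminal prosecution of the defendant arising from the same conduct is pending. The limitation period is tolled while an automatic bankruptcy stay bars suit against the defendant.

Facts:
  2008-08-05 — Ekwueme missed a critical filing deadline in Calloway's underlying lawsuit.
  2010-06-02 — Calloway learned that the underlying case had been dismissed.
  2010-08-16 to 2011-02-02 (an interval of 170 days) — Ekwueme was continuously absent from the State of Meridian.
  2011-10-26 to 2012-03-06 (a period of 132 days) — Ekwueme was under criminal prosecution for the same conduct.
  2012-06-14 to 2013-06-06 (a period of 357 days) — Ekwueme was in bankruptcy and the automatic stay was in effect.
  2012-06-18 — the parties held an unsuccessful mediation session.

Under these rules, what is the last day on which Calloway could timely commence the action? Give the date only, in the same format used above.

The claim did not accrue until Calloway discovered the injury on 2010-06-02; the 2008-08-05 act date does not start the clock under the stated rule.
Adding the 3 years base period to 2010-06-02 gives a deadline of 2013-06-02, before any tolling.
The pending criminal prosecution from 2011-10-26 to 2012-03-06 tolled the period for 132 days, extending the deadline to 2013-10-12.
The period was tolled for 357 days by the automatic bankruptcy stay (2012-06-14 to 2013-06-06), pushing the deadline to 2014-10-04.
Although the defendant's absence ran from 2010-08-16 to 2011-02-02, the stated rules do not make that a tolling event, so it is disregarded.
Nothing else in the chronology tolls or restarts the period.

2014-10-04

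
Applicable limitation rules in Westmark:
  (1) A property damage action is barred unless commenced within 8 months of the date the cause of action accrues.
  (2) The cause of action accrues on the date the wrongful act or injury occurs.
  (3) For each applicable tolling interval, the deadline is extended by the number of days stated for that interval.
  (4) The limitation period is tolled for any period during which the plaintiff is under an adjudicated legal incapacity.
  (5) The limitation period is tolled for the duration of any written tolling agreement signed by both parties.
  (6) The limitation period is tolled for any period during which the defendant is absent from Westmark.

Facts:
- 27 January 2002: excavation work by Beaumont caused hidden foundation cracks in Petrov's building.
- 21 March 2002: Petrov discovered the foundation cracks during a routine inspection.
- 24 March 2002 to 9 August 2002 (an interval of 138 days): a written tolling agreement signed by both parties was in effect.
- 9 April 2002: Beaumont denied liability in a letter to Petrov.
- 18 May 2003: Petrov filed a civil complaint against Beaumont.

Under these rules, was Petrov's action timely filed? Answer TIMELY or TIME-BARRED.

Accrual is governed by the date of the act, so the period began to run on 27 January 2002; the later discovery on 21 March 2002 is irrelevant under the stated rule.
Adding the 8 months base period to 27 January 2002 gives a deadline of 27 September 2002, before any tolling.
The written tolling agreement from 24 March 2002 to 9 August 2002 tolled the period for 138 days, extending the deadline to 12 February 2003.
None of the other events listed affects the running of the period under the stated rules.
Filing on 18 May 2003 missed the 12 February 2003 deadline — the action is time-barred.

TIME-BARRED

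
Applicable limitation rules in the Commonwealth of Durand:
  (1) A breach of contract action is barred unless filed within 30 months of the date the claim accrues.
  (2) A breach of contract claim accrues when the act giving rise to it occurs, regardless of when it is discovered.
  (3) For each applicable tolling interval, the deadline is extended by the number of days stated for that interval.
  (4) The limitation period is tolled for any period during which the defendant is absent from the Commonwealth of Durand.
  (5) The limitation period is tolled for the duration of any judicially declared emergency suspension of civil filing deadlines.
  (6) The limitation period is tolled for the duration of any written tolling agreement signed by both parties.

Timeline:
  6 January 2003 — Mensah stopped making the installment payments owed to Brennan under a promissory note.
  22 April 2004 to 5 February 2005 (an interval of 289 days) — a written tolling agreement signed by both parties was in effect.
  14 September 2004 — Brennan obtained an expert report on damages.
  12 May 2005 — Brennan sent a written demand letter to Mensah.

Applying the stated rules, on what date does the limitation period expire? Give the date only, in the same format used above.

21 April 2006

The claim accrued on 6 January 2003, when the wrongful act occurred.
Adding the 30 months base period to 6 January 2003 gives a deadline of 6 July 2005, before any tolling.
Because the written tolling agreement ran from 22 April 2004 to 5 February 2005, the deadline is extended by 289 days to 21 April 2006.
The other events in the timeline have no effect on the limitation period under the stated rules.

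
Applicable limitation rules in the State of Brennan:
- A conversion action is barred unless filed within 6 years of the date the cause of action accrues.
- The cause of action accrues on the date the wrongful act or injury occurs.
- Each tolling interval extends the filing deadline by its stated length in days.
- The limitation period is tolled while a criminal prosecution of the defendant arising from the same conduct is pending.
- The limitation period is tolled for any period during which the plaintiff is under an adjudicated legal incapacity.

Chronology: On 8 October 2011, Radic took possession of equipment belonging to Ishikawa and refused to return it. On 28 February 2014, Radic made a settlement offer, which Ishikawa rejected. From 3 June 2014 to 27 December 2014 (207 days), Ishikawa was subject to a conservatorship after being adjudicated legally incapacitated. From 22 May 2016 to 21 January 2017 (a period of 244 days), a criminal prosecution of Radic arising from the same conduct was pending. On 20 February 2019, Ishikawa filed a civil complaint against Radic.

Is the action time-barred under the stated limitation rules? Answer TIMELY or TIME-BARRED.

The claim accrued on 8 October 2011, when the wrongful act occurred.
Adding the 6 years base period to 8 October 2011 gives a deadline of 8 October 2017, before any tolling.
The period was tolled for 207 days by the plaintiff's legal incapacity (3 June 2014 to 27 December 2014), pushing the deadline to 3 May 2018.
The pending criminal prosecution from 22 May 2016 to 21 January 2017 tolled the period for 244 days, extending the deadline to 2 January 2019.
None of the other events listed affects the running of the period under the stated rules.
Filing on 20 February 2019 missed the 2 January 2019 deadline — the action is time-barred.

TIME-BARRED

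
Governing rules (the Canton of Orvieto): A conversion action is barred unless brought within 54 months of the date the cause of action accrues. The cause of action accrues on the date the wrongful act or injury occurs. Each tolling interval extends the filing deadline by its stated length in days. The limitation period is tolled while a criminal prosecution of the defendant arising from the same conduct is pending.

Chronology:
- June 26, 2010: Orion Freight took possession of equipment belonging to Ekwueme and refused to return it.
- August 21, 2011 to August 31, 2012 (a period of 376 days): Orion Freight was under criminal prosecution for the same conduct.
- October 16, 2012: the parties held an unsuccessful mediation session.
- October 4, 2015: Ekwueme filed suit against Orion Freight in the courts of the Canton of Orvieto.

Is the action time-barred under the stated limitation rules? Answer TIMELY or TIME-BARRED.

TIMELY

The limitation period began to run on June 26, 2010.
54 months from June 26, 2010 is December 26, 2014.
The period was tolled for 376 days by the pending criminal prosecution (August 21, 2011 to August 31, 2012), pushing the deadline to January 6, 2016.
None of the other events listed affects the running of the period under the stated rules.
The October 4, 2015 filing precedes the January 6, 2016 deadline; the claim is timely.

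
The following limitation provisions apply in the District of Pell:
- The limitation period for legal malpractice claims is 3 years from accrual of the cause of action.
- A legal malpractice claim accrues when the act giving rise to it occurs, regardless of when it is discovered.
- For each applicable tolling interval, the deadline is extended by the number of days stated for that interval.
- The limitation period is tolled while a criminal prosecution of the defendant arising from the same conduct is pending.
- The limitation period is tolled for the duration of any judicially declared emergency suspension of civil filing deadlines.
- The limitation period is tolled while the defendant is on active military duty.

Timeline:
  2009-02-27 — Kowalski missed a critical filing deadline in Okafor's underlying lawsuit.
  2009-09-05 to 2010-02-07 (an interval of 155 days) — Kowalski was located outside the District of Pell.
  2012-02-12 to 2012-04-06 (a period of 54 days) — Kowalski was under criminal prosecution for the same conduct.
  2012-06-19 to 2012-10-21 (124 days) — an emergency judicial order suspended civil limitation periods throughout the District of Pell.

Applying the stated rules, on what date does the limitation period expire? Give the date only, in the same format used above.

The limitation period began to run on 2009-02-27.
The untolled deadline — 3 years after 2009-02-27 — is 2012-02-27.
The period was tolled for 54 days by the pending criminal prosecution (2012-02-12 to 2012-04-06), pushing the deadline to 2012-04-21.
The emergency suspension of filing deadlines from 2012-06-19 to 2012-10-21 began after the period had already run on 2012-04-21, so it has no tolling effect.
Although the defendant's absence ran from 2009-09-05 to 2010-02-07, the stated rules do not make that a tolling event, so it is disregarded.

2012-04-21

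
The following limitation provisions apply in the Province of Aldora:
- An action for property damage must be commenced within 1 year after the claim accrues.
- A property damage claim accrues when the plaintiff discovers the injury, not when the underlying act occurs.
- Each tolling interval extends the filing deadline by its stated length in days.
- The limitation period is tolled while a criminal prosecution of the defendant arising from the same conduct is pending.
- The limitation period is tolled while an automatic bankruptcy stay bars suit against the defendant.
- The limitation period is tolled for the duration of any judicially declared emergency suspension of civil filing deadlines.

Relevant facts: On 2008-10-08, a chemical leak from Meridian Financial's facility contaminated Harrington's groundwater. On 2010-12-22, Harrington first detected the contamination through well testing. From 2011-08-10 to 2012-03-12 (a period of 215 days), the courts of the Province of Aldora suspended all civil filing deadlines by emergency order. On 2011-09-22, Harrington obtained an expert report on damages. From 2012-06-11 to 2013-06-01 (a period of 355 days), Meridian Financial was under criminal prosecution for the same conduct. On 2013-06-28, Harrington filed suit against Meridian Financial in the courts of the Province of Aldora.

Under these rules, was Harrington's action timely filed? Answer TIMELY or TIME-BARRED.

The claim did not accrue until Harrington discovered the injury on 2010-12-22; the 2008-10-08 act date does not start the clock under the stated rule.
1 year from 2010-12-22 is 2011-12-22.
Because the emergency suspension of filing deadlines ran from 2011-08-10 to 2012-03-12, the deadline is extended by 215 days to 2012-07-24.
Because the pending criminal prosecution ran from 2012-06-11 to 2013-06-01, the deadline is extended by 355 days to 2013-07-14.
The other events in the timeline have no effect on the limitation period under the stated rules.
The 2013-06-28 filing precedes the 2013-07-14 deadline; the claim is timely.

TIMELY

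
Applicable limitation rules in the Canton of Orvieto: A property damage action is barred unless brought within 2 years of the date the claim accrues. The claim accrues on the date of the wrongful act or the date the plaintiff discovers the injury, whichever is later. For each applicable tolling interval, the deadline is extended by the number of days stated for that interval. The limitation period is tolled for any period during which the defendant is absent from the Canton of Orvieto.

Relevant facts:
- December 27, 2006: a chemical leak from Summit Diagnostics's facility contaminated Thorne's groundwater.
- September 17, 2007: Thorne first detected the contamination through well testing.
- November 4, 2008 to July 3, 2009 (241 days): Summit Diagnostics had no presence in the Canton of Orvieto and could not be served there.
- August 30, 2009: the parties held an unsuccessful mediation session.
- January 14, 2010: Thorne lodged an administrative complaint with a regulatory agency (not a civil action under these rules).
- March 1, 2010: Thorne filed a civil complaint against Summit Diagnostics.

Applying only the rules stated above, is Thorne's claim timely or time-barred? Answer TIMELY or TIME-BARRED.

TIMELY

The claim accrued on September 17, 2007 — the later of the December 27, 2006 act and the September 17, 2007 discovery.
Adding the 2 years base period to September 17, 2007 gives a deadline of September 17, 2009, before any tolling.
The defendant's absence from the jurisdiction from November 4, 2008 to July 3, 2009 tolled the period for 241 days, extending the deadline to May 16, 2010.
Nothing else in the chronology tolls or restarts the period.
The March 1, 2010 filing precedes the May 16, 2010 deadline; the claim is timely.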